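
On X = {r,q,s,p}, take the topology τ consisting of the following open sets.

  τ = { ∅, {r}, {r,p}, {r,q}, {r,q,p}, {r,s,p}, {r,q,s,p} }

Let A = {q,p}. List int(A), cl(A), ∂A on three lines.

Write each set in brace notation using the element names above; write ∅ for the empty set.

U open, U⊆A: ∅. int(A) = ⋃ = ∅
X∖A={r,s}, int(X∖A)={r}, hence cl(A)={q,s,p}
∂A: remove int from cl → {q,s,p}

int(A) = ∅
cl(A)  = {q,s,p}
∂A     = {q,s,p}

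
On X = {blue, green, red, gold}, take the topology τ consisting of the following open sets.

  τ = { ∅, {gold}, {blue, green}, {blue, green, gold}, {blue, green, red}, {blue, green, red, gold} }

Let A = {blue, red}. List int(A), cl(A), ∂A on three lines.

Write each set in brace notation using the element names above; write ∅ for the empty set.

open subsets of A: ∅; so int(A) = ∅
closure: X∖int(X∖A) = X∖{gold} = {blue, green, red}
∂A = {blue, green, red} minus ∅ = {blue, green, red}

int(A) = ∅
cl(A)  = {blue, green, red}
∂A     = {blue, green, red}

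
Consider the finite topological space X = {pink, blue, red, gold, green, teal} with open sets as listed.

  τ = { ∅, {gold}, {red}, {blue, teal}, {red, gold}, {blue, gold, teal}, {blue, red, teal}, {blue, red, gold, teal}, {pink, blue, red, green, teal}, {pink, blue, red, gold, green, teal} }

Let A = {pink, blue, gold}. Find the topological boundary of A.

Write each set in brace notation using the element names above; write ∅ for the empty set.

interior: largest open inside A is {gold} (from ∅, {gold})
cl via duality: int({red, green, teal}) = {red}, so X∖{red} = {pink, blue, gold, green, teal}
cl∖int = {pink, blue, green, teal}

{pink, blue, green, teal}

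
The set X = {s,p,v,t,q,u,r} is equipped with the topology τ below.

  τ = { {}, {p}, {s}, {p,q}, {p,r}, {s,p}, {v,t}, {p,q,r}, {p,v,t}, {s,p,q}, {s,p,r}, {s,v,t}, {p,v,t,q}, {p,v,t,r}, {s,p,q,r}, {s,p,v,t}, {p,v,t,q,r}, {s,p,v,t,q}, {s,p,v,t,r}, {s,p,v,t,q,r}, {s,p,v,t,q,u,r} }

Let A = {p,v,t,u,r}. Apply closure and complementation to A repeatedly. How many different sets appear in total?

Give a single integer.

X∖A={s,q}, int(X∖A)={s}, hence cl(A)={p,v,t,q,u,r}
Orbit (k=closure, c=complement):
  1. A     = {p,v,t,u,r}
  2. kA    = {p,v,t,q,u,r}
  3. cA    = {s,q}
  4. ckA   = {s}
  5. kcA   = {s,q,u}
  6. kckA  = {s,u}
  7. ckcA  = {p,v,t,r}
  8. ckckA = {p,v,t,q,r}
(closed under both — stop)

8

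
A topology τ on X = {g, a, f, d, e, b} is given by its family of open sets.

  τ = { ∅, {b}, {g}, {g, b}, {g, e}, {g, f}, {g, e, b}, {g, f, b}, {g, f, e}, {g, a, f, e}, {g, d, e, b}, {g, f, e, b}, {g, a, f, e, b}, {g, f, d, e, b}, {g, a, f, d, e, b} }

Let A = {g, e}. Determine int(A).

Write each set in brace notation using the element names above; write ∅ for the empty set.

{g, e}

interior: largest open inside A is {g, e} (from ∅, {g}, {g, e})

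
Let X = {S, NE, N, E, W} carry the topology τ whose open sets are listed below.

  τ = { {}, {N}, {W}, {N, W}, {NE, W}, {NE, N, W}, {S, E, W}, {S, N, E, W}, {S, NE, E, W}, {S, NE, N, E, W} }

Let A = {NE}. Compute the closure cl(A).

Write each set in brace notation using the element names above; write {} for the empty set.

{NE}

complement {S, N, E, W}; its interior {S, N, E, W}; cl(A) = X∖{S, N, E, W} = {NE}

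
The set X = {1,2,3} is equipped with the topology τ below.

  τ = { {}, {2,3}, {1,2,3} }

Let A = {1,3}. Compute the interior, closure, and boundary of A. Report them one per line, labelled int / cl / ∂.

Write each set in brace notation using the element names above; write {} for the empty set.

int(A) = {}
cl(A)  = {1,2,3}
∂A     = {1,2,3}

opens ⊆ A: {}; union → int = {}
complement {2}; its interior {}; cl(A) = X∖{} = {1,2,3}
boundary = {1,2,3} ∖ {} = {1,2,3}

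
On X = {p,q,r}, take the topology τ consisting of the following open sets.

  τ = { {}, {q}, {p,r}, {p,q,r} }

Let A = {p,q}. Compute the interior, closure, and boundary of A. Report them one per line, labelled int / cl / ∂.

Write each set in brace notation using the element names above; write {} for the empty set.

interior: largest open inside A is {q} (from {}, {q})
cl via duality: int({r}) = {}, so X∖{} = {p,q,r}
cl∖int = {p,r}

int(A) = {q}
cl(A)  = {p,q,r}
∂A     = {p,r}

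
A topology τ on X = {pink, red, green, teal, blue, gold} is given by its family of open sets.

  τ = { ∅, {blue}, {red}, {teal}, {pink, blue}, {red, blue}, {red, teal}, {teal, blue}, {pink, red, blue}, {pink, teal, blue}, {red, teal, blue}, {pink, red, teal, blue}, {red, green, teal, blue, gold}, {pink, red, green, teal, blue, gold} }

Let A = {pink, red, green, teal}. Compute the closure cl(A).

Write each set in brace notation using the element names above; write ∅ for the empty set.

{pink, red, green, teal, gold}

closure: X∖int(X∖A) = X∖{blue} = {pink, red, green, teal, gold}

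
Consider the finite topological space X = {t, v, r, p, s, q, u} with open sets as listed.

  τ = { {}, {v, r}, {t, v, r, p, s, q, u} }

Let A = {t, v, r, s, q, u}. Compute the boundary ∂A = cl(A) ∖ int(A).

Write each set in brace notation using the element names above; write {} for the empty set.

{t, p, s, q, u}

opens ⊆ A: {}, {v, r}; union → int = {v, r}
complement {p}; its interior {}; cl(A) = X∖{} = {t, v, r, p, s, q, u}
boundary = {t, v, r, p, s, q, u} ∖ {v, r} = {t, p, s, q, u}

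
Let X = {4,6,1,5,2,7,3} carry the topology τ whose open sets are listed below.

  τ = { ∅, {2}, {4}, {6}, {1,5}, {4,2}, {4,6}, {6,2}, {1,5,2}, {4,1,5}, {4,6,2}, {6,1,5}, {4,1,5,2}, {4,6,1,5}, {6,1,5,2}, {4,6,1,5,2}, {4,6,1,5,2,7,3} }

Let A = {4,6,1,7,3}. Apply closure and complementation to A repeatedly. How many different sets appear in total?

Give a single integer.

cl via duality: int({5,2}) = {2}, so X∖{2} = {4,6,1,5,7,3}
Write k for closure, c for complement:
  1. A     = {4,6,1,7,3}
  2. kA    = {4,6,1,5,7,3}
  3. cA    = {5,2}
  4. ckA   = {2}
  5. kcA   = {1,5,2,7,3}
  6. kckA  = {2,7,3}
  7. ckcA  = {4,6}
  8. ckckA = {4,6,1,5}
  9. kckcA = {4,6,7,3}
  10. ckckcA = {1,5,2}
applying k or c yields no new set

10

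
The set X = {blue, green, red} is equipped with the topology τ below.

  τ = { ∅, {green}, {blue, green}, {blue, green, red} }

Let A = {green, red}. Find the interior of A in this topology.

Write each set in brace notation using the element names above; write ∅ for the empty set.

{green}

U open, U⊆A: ∅, {green}. int(A) = ⋃ = {green}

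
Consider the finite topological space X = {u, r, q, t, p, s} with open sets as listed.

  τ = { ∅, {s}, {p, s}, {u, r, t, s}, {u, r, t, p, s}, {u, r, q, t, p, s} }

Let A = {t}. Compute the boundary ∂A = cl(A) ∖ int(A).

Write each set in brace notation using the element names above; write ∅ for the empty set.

{u, r, q, t}

interior: largest open inside A is ∅ (from ∅)
cl via duality: int({u, r, q, p, s}) = {p, s}, so X∖{p, s} = {u, r, q, t}
cl∖int = {u, r, q, t}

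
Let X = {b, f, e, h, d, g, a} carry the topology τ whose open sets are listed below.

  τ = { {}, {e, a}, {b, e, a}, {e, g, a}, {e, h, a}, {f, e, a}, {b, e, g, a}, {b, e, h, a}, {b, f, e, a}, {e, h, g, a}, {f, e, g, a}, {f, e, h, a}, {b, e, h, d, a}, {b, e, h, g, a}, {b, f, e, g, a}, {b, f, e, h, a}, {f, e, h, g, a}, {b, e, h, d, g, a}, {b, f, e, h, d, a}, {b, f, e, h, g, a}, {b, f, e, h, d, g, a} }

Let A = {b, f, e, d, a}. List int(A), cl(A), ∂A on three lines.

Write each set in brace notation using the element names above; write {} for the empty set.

int(A) = {b, f, e, a}
cl(A)  = {b, f, e, h, d, g, a}
∂A     = {h, d, g}

open subsets of A: {}, {e, a}, {f, e, a}, {b, e, a}, {b, f, e, a}; so int(A) = {b, f, e, a}
closure: X∖int(X∖A) = X∖{} = {b, f, e, h, d, g, a}
∂A = {b, f, e, h, d, g, a} minus {b, f, e, a} = {h, d, g}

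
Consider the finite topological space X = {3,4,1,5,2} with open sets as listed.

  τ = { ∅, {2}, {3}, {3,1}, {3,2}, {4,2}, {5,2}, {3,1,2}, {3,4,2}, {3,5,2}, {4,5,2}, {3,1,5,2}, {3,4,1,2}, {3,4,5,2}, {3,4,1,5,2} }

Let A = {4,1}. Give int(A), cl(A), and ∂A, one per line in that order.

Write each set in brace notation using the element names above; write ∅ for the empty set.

int(A) = ∅
cl(A)  = {4,1}
∂A     = {4,1}

open subsets of A: ∅; so int(A) = ∅
closure: X∖int(X∖A) = X∖{3,5,2} = {4,1}
∂A = {4,1} minus ∅ = {4,1}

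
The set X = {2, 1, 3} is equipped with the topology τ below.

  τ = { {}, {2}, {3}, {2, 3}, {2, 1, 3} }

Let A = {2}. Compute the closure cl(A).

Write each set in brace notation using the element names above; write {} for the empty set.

{2, 1}

cl via duality: int({1, 3}) = {3}, so X∖{3} = {2, 1}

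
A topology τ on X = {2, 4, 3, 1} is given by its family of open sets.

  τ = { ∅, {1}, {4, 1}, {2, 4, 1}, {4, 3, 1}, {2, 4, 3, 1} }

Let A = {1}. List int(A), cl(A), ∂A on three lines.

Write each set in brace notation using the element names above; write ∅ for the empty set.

interior: largest open inside A is {1} (from ∅, {1})
cl via duality: int({2, 4, 3}) = ∅, so X∖∅ = {2, 4, 3, 1}
cl∖int = {2, 4, 3}

int(A) = {1}
cl(A)  = {2, 4, 3, 1}
∂A     = {2, 4, 3}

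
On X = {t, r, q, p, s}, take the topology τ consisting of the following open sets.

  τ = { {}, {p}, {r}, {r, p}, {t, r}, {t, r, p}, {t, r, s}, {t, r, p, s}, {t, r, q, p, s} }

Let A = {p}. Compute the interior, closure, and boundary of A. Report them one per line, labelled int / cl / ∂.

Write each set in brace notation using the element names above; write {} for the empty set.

U open, U⊆A: {}, {p}. int(A) = ⋃ = {p}
X∖A={t, r, q, s}, int(X∖A)={t, r, s}, hence cl(A)={q, p}
∂A: remove int from cl → {q}

int(A) = {p}
cl(A)  = {q, p}
∂A     = {q}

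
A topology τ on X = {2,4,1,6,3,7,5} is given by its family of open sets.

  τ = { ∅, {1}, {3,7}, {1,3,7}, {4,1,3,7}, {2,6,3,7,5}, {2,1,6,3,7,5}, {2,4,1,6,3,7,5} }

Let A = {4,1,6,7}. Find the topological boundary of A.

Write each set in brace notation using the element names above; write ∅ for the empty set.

interior: largest open inside A is {1} (from ∅, {1})
cl via duality: int({2,3,5}) = ∅, so X∖∅ = {2,4,1,6,3,7,5}
cl∖int = {2,4,6,3,7,5}

{2,4,6,3,7,5}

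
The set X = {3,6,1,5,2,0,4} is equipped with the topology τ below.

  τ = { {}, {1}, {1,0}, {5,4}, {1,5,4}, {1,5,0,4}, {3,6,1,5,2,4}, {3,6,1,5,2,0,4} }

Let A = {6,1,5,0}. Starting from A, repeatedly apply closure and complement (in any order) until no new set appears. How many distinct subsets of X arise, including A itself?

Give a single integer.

8

cl via duality: int({3,2,4}) = {}, so X∖{} = {3,6,1,5,2,0,4}
Write k for closure, c for complement:
  1. A     = {6,1,5,0}
  2. kA    = {3,6,1,5,2,0,4}
  3. cA    = {3,2,4}
  4. ckA   = {}
  5. kcA   = {3,6,5,2,4}
  6. ckcA  = {1,0}
  7. kckcA = {3,6,1,2,0}
  8. ckckcA = {5,4}
applying k or c yields no new set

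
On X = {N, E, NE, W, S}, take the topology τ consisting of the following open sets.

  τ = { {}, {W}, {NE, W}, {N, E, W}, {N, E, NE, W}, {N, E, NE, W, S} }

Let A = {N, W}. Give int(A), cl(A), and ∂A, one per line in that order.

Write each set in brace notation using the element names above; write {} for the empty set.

int(A) = {W}
cl(A)  = {N, E, NE, W, S}
∂A     = {N, E, NE, S}

opens ⊆ A: {}, {W}; union → int = {W}
complement {E, NE, S}; its interior {}; cl(A) = X∖{} = {N, E, NE, W, S}
boundary = {N, E, NE, W, S} ∖ {W} = {N, E, NE, S}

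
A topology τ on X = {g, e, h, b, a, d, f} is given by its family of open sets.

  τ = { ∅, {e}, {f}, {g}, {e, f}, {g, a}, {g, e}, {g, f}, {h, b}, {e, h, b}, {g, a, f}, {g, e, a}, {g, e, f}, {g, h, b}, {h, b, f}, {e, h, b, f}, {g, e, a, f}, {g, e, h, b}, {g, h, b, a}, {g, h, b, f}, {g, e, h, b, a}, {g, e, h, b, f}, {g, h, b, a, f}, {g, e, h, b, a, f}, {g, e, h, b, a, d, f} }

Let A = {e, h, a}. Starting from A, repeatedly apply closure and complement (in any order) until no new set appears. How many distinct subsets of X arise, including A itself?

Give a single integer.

complement {g, b, d, f}; its interior {g, f}; cl(A) = X∖{g, f} = {e, h, b, a, d}
With k = closure, c = complement:
  1. A     = {e, h, a}
  2. kA    = {e, h, b, a, d}
  3. cA    = {g, b, d, f}
  4. ckA   = {g, f}
  5. kcA   = {g, h, b, a, d, f}
  6. kckA  = {g, a, d, f}
  7. ckcA  = {e}
  8. ckckA = {e, h, b}
  9. kckcA = {e, d}
  10. kckckA = {e, h, b, d}
  11. ckckcA = {g, h, b, a, f}
  12. ckckckA = {g, a, f}
k, c of each give nothing new

12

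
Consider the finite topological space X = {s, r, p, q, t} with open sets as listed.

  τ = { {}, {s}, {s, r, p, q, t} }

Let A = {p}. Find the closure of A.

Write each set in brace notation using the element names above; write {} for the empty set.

cl via duality: int({s, r, q, t}) = {s}, so X∖{s} = {r, p, q, t}

{r, p, q, t}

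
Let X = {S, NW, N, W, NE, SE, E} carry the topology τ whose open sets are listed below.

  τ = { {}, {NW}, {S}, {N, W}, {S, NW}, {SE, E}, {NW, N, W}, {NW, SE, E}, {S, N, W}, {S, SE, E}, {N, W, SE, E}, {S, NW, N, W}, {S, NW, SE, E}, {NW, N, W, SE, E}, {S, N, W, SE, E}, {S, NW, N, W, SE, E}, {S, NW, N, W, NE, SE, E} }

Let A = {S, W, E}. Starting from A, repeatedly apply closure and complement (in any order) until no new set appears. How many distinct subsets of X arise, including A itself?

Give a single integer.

cl via duality: int({NW, N, NE, SE}) = {NW}, so X∖{NW} = {S, N, W, NE, SE, E}
Write k for closure, c for complement:
  1. A     = {S, W, E}
  2. kA    = {S, N, W, NE, SE, E}
  3. cA    = {NW, N, NE, SE}
  4. ckA   = {NW}
  5. kcA   = {NW, N, W, NE, SE, E}
  6. kckA  = {NW, NE}
  7. ckcA  = {S}
  8. ckckA = {S, N, W, SE, E}
  9. kckcA = {S, NE}
  10. ckckcA = {NW, N, W, SE, E}
applying k or c yields no new set

10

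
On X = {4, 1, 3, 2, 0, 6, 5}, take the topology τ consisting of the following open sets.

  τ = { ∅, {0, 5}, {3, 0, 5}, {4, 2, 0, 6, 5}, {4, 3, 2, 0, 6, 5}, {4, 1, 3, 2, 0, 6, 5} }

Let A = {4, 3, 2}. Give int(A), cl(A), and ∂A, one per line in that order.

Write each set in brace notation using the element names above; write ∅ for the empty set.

opens ⊆ A: ∅; union → int = ∅
complement {1, 0, 6, 5}; its interior {0, 5}; cl(A) = X∖{0, 5} = {4, 1, 3, 2, 6}
boundary = {4, 1, 3, 2, 6} ∖ ∅ = {4, 1, 3, 2, 6}

int(A) = ∅
cl(A)  = {4, 1, 3, 2, 6}
∂A     = {4, 1, 3, 2, 6}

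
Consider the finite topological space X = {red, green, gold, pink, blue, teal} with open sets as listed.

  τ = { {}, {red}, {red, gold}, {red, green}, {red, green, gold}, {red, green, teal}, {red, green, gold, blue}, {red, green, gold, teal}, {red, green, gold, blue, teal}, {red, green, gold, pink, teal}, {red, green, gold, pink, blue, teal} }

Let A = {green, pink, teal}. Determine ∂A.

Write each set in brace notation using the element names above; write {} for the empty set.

U open, U⊆A: {}. int(A) = ⋃ = {}
X∖A={red, gold, blue}, int(X∖A)={red, gold}, hence cl(A)={green, pink, blue, teal}
∂A: remove int from cl → {green, pink, blue, teal}

{green, pink, blue, teal}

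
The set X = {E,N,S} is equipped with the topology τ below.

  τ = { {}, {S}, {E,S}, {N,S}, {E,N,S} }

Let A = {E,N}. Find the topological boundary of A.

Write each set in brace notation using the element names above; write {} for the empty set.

{E,N}

U open, U⊆A: {}. int(A) = ⋃ = {}
X∖A={S}, int(X∖A)={S}, hence cl(A)={E,N}
∂A: remove int from cl → {E,N}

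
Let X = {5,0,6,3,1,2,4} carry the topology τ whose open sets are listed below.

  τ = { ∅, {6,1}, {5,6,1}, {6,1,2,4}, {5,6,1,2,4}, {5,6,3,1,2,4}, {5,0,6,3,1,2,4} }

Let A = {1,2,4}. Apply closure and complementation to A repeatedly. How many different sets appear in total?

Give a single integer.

complement {5,0,6,3}; its interior ∅; cl(A) = X∖∅ = {5,0,6,3,1,2,4}
With k = closure, c = complement:
  1. A     = {1,2,4}
  2. kA    = {5,0,6,3,1,2,4}
  3. cA    = {5,0,6,3}
  4. ckA   = ∅
k, c of each give nothing new

4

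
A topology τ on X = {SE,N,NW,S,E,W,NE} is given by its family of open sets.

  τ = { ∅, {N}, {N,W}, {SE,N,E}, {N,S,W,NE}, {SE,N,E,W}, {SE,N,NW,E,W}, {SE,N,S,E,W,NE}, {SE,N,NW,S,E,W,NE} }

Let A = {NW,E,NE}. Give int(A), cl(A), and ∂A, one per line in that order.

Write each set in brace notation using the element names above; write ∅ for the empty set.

int(A) = ∅
cl(A)  = {SE,NW,S,E,NE}
∂A     = {SE,NW,S,E,NE}

interior: largest open inside A is ∅ (from ∅)
cl via duality: int({SE,N,S,W}) = {N,W}, so X∖{N,W} = {SE,NW,S,E,NE}
cl∖int = {SE,NW,S,E,NE}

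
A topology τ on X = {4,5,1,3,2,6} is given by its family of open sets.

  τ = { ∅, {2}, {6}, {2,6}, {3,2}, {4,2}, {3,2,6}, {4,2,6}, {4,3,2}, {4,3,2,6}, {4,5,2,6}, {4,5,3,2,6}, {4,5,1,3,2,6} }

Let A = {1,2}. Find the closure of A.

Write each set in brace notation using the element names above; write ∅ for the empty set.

closure: X∖int(X∖A) = X∖{6} = {4,5,1,3,2}

{4,5,1,3,2}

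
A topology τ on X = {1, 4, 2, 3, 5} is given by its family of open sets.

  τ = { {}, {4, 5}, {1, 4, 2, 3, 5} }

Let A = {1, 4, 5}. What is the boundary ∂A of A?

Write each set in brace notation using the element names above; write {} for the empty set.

{1, 2, 3}

opens ⊆ A: {}, {4, 5}; union → int = {4, 5}
complement {2, 3}; its interior {}; cl(A) = X∖{} = {1, 4, 2, 3, 5}
boundary = {1, 4, 2, 3, 5} ∖ {4, 5} = {1, 2, 3}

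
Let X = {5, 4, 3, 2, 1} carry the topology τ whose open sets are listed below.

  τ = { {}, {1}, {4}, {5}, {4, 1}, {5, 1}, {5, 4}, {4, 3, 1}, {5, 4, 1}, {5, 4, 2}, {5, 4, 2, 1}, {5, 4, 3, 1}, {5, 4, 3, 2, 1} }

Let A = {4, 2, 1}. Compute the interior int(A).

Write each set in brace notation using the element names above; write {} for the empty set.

U open, U⊆A: {}, {4}, {1}, {4, 1}. int(A) = ⋃ = {4, 1}

{4, 1}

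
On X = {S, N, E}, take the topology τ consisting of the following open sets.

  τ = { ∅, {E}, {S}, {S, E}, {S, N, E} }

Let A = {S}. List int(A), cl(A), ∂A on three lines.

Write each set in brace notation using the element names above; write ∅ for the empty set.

int(A) = {S}
cl(A)  = {S, N}
∂A     = {N}

interior: largest open inside A is {S} (from ∅, {S})
cl via duality: int({N, E}) = {E}, so X∖{E} = {S, N}
cl∖int = {N}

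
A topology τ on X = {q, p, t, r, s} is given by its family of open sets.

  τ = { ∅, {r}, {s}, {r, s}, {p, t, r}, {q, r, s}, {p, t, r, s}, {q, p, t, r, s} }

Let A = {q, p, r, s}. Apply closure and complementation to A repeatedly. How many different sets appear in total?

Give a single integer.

6

cl via duality: int({t}) = ∅, so X∖∅ = {q, p, t, r, s}
Write k for closure, c for complement:
  1. A     = {q, p, r, s}
  2. kA    = {q, p, t, r, s}
  3. cA    = {t}
  4. ckA   = ∅
  5. kcA   = {p, t}
  6. ckcA  = {q, r, s}
applying k or c yields no new set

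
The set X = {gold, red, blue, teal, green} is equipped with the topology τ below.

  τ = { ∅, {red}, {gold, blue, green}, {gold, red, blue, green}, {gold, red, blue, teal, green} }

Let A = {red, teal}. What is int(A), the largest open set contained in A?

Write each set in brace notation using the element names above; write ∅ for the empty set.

interior: largest open inside A is {red} (from ∅, {red})

{red}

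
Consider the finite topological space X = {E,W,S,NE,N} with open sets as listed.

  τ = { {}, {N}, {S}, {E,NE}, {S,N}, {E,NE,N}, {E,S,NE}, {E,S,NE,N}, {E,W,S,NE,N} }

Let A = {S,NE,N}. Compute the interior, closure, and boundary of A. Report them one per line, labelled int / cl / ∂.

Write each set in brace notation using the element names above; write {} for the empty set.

int(A) = {S,N}
cl(A)  = {E,W,S,NE,N}
∂A     = {E,W,NE}

opens ⊆ A: {}, {S}, {N}, {S,N}; union → int = {S,N}
complement {E,W}; its interior {}; cl(A) = X∖{} = {E,W,S,NE,N}
boundary = {E,W,S,NE,N} ∖ {S,N} = {E,W,NE}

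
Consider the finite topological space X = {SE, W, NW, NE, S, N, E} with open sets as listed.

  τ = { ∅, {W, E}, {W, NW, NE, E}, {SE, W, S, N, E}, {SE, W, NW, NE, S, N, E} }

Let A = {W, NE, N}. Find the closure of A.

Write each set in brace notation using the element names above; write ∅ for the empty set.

{SE, W, NW, NE, S, N, E}

X∖A={SE, NW, S, E}, int(X∖A)=∅, hence cl(A)={SE, W, NW, NE, S, N, E}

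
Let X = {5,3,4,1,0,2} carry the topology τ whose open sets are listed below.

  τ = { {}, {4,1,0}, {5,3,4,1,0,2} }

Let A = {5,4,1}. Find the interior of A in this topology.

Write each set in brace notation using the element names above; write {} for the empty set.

{}

open subsets of A: {}; so int(A) = {}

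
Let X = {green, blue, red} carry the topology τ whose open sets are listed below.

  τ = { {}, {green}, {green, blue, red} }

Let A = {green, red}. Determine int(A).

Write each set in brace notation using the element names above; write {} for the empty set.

open subsets of A: {}, {green}; so int(A) = {green}

{green}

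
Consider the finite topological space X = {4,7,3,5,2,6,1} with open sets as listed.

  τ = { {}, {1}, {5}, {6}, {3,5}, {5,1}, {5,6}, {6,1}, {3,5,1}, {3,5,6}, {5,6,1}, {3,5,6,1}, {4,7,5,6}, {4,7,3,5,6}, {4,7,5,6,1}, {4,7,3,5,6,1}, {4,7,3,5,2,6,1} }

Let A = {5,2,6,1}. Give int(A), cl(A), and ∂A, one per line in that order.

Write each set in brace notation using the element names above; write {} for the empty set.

int(A) = {5,6,1}
cl(A)  = {4,7,3,5,2,6,1}
∂A     = {4,7,3,2}

interior: largest open inside A is {5,6,1} (from {}, {6}, {1}, {5}, {6,1}, {5,1}, {5,6}, {5,6,1})
cl via duality: int({4,7,3}) = {}, so X∖{} = {4,7,3,5,2,6,1}
cl∖int = {4,7,3,2}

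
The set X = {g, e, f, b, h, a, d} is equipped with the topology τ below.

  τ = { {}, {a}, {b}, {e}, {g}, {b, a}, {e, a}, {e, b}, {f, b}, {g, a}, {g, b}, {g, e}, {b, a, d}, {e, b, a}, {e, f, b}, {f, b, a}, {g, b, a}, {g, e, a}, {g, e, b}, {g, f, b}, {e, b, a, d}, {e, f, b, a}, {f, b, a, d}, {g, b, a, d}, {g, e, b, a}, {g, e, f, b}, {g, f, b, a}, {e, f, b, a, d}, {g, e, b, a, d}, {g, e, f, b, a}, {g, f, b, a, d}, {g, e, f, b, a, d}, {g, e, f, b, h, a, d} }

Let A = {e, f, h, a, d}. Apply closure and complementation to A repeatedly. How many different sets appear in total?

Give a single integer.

6

cl via duality: int({g, b}) = {g, b}, so X∖{g, b} = {e, f, h, a, d}
Write k for closure, c for complement:
  1. A     = {e, f, h, a, d}
  2. cA    = {g, b}
  3. kcA   = {g, f, b, h, d}
  4. ckcA  = {e, a}
  5. kckcA = {e, h, a, d}
  6. ckckcA = {g, f, b}
applying k or c yields no new set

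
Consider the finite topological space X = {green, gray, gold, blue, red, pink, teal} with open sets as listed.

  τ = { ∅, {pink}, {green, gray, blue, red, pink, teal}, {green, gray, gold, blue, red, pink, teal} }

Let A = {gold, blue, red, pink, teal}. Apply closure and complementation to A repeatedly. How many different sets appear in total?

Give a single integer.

6

complement {green, gray}; its interior ∅; cl(A) = X∖∅ = {green, gray, gold, blue, red, pink, teal}
With k = closure, c = complement:
  1. A     = {gold, blue, red, pink, teal}
  2. kA    = {green, gray, gold, blue, red, pink, teal}
  3. cA    = {green, gray}
  4. ckA   = ∅
  5. kcA   = {green, gray, gold, blue, red, teal}
  6. ckcA  = {pink}
k, c of each give nothing new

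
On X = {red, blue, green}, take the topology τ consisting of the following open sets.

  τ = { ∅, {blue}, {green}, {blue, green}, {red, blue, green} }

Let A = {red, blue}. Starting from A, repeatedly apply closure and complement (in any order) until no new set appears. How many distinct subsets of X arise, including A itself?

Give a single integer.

X∖A={green}, int(X∖A)={green}, hence cl(A)={red, blue}
Orbit (k=closure, c=complement):
  1. A     = {red, blue}
  2. cA    = {green}
  3. kcA   = {red, green}
  4. ckcA  = {blue}
(closed under both — stop)

4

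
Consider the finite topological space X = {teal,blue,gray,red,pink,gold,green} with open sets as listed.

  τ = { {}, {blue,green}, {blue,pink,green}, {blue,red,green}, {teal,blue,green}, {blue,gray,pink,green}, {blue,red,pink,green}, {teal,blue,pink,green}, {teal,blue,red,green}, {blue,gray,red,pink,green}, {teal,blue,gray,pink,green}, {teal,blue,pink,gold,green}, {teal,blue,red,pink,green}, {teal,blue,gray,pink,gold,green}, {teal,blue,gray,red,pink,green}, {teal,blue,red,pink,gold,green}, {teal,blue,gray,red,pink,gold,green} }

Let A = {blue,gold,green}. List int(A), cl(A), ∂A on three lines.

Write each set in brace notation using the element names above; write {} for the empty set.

int(A) = {blue,green}
cl(A)  = {teal,blue,gray,red,pink,gold,green}
∂A     = {teal,gray,red,pink,gold}

U open, U⊆A: {}, {blue,green}. int(A) = ⋃ = {blue,green}
X∖A={teal,gray,red,pink}, int(X∖A)={}, hence cl(A)={teal,blue,gray,red,pink,gold,green}
∂A: remove int from cl → {teal,gray,red,pink,gold}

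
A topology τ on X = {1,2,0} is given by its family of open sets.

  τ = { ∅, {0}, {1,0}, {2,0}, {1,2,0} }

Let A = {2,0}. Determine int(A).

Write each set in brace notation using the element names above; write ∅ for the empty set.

{2,0}

U open, U⊆A: ∅, {0}, {2,0}. int(A) = ⋃ = {2,0}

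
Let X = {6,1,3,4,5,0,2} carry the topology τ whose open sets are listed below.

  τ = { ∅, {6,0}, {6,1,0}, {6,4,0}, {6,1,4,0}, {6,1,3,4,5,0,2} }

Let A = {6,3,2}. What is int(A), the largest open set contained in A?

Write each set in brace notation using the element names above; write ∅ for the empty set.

U open, U⊆A: ∅. int(A) = ⋃ = ∅

∅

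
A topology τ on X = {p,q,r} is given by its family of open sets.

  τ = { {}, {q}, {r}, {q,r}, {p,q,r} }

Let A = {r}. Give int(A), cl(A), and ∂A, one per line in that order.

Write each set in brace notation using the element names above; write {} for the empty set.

int(A) = {r}
cl(A)  = {p,r}
∂A     = {p}

opens ⊆ A: {}, {r}; union → int = {r}
complement {p,q}; its interior {q}; cl(A) = X∖{q} = {p,r}
boundary = {p,r} ∖ {r} = {p}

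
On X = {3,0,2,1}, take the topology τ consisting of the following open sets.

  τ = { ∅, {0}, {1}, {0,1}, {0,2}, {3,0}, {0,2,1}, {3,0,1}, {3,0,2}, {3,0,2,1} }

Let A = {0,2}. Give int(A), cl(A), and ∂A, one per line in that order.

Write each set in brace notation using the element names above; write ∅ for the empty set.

opens ⊆ A: ∅, {0}, {0,2}; union → int = {0,2}
complement {3,1}; its interior {1}; cl(A) = X∖{1} = {3,0,2}
boundary = {3,0,2} ∖ {0,2} = {3}

int(A) = {0,2}
cl(A)  = {3,0,2}
∂A     = {3}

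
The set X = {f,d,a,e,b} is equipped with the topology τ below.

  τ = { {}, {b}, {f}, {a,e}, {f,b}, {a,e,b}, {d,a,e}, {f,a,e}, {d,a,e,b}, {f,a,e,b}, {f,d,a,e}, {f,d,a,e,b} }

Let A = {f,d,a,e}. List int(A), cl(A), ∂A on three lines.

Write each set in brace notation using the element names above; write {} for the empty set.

int(A) = {f,d,a,e}
cl(A)  = {f,d,a,e}
∂A     = {}

opens ⊆ A: {}, {f}, {a,e}, {d,a,e}, {f,a,e}, {f,d,a,e}; union → int = {f,d,a,e}
complement {b}; its interior {b}; cl(A) = X∖{b} = {f,d,a,e}
boundary = {f,d,a,e} ∖ {f,d,a,e} = {}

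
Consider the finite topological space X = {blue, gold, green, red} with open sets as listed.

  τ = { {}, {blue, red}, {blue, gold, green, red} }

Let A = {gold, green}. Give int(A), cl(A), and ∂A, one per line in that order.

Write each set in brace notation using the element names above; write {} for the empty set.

int(A) = {}
cl(A)  = {gold, green}
∂A     = {gold, green}

open subsets of A: {}; so int(A) = {}
closure: X∖int(X∖A) = X∖{blue, red} = {gold, green}
∂A = {gold, green} minus {} = {gold, green}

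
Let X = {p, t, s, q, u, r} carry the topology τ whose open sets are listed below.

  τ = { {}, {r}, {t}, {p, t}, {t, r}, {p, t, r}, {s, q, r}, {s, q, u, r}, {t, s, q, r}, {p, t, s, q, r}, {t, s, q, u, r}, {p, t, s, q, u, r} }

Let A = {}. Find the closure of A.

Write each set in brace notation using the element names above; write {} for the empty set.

closure: X∖int(X∖A) = X∖{p, t, s, q, u, r} = {}

{}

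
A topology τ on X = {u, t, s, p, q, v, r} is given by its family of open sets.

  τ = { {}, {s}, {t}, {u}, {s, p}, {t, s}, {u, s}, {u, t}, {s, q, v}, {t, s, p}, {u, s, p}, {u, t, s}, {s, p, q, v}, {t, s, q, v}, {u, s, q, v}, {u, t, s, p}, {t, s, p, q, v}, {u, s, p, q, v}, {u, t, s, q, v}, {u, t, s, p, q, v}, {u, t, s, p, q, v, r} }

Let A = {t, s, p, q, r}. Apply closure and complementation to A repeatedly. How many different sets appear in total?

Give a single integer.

8

complement {u, v}; its interior {u}; cl(A) = X∖{u} = {t, s, p, q, v, r}
With k = closure, c = complement:
  1. A     = {t, s, p, q, r}
  2. kA    = {t, s, p, q, v, r}
  3. cA    = {u, v}
  4. ckA   = {u}
  5. kcA   = {u, q, v, r}
  6. kckA  = {u, r}
  7. ckcA  = {t, s, p}
  8. ckckA = {t, s, p, q, v}
k, c of each give nothing new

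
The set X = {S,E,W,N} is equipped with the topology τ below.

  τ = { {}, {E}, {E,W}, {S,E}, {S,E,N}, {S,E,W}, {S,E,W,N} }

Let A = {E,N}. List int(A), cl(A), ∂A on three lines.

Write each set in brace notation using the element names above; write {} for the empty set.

int(A) = {E}
cl(A)  = {S,E,W,N}
∂A     = {S,W,N}

interior: largest open inside A is {E} (from {}, {E})
cl via duality: int({S,W}) = {}, so X∖{} = {S,E,W,N}
cl∖int = {S,W,N}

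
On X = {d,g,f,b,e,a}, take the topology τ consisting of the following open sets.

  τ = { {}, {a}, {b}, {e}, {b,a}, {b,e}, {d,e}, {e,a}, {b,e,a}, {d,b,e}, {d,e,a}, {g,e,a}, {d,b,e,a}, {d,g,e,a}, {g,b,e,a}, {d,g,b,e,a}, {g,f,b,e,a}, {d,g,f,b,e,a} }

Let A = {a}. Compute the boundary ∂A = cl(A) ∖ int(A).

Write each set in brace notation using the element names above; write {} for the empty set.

U open, U⊆A: {}, {a}. int(A) = ⋃ = {a}
X∖A={d,g,f,b,e}, int(X∖A)={d,b,e}, hence cl(A)={g,f,a}
∂A: remove int from cl → {g,f}

{g,f}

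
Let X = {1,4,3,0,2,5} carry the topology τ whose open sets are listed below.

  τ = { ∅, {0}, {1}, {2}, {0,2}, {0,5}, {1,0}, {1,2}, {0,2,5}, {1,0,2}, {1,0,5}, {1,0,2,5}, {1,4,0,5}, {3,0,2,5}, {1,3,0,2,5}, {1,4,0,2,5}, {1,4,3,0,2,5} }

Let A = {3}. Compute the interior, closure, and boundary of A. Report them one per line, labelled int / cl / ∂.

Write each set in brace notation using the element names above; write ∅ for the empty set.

opens ⊆ A: ∅; union → int = ∅
complement {1,4,0,2,5}; its interior {1,4,0,2,5}; cl(A) = X∖{1,4,0,2,5} = {3}
boundary = {3} ∖ ∅ = {3}

int(A) = ∅
cl(A)  = {3}
∂A     = {3}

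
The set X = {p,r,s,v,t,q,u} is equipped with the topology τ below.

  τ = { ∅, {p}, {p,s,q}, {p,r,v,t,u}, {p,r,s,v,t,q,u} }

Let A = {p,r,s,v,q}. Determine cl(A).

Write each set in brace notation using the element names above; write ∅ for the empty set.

X∖A={t,u}, int(X∖A)=∅, hence cl(A)={p,r,s,v,t,q,u}

{p,r,s,v,t,q,u}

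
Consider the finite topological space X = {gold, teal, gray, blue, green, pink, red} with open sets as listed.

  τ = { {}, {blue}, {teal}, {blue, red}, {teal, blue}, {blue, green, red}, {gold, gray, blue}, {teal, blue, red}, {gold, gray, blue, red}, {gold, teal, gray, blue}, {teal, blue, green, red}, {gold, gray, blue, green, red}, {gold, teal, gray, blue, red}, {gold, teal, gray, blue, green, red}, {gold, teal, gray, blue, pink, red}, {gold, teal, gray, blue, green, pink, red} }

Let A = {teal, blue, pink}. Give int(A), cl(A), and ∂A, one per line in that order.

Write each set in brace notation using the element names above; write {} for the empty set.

interior: largest open inside A is {teal, blue} (from {}, {teal}, {blue}, {teal, blue})
cl via duality: int({gold, gray, green, red}) = {}, so X∖{} = {gold, teal, gray, blue, green, pink, red}
cl∖int = {gold, gray, green, pink, red}

int(A) = {teal, blue}
cl(A)  = {gold, teal, gray, blue, green, pink, red}
∂A     = {gold, gray, green, pink, red}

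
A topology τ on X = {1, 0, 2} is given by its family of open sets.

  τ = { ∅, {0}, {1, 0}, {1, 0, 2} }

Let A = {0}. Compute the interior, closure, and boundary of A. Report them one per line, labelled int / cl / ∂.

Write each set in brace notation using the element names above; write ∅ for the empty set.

int(A) = {0}
cl(A)  = {1, 0, 2}
∂A     = {1, 2}

interior: largest open inside A is {0} (from ∅, {0})
cl via duality: int({1, 2}) = ∅, so X∖∅ = {1, 0, 2}
cl∖int = {1, 2}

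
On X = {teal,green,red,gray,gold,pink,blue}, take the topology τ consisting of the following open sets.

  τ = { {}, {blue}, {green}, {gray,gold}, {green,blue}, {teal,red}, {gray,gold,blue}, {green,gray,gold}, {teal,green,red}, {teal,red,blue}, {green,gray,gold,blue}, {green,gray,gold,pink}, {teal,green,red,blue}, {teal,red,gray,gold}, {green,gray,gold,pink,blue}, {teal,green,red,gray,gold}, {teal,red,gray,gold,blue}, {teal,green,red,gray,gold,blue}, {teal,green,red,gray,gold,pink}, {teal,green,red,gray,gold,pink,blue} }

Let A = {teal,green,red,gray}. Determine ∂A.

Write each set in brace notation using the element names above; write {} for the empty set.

open subsets of A: {}, {green}, {teal,red}, {teal,green,red}; so int(A) = {teal,green,red}
closure: X∖int(X∖A) = X∖{blue} = {teal,green,red,gray,gold,pink}
∂A = {teal,green,red,gray,gold,pink} minus {teal,green,red} = {gray,gold,pink}

{gray,gold,pink}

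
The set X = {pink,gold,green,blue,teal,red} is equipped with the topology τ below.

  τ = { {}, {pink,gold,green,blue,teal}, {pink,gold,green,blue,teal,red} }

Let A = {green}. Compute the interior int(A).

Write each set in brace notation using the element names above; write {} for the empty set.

open subsets of A: {}; so int(A) = {}

{}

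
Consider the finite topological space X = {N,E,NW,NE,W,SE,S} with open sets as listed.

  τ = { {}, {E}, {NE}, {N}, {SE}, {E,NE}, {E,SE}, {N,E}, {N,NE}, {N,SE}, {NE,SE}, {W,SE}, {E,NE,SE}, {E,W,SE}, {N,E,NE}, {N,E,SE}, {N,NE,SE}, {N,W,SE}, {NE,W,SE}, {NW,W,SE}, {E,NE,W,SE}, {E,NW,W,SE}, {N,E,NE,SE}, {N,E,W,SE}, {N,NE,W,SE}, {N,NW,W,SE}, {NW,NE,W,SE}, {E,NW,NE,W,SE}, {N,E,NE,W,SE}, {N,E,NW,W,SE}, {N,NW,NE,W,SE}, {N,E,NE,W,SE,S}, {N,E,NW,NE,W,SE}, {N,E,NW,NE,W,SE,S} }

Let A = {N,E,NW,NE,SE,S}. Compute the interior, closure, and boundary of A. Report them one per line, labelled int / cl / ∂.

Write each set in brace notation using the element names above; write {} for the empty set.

int(A) = {N,E,NE,SE}
cl(A)  = {N,E,NW,NE,W,SE,S}
∂A     = {NW,W,S}

interior: largest open inside A is {N,E,NE,SE} (from {}, {N}, {SE}, {E}, {NE}, {E,NE}, {N,E}, {N,NE}, {E,SE}, {NE,SE}, {N,SE}, {E,NE,SE}, {N,E,SE}, {N,NE,SE}, {N,E,NE}, {N,E,NE,SE})
cl via duality: int({W}) = {}, so X∖{} = {N,E,NW,NE,W,SE,S}
cl∖int = {NW,W,S}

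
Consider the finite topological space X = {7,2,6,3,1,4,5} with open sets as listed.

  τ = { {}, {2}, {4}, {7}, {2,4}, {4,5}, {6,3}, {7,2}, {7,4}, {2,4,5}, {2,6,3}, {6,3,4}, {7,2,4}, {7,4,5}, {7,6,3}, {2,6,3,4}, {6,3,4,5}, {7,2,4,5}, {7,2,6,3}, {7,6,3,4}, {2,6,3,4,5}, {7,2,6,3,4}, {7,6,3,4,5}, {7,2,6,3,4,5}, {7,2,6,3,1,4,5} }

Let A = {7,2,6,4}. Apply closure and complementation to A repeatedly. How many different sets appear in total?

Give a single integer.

X∖A={3,1,5}, int(X∖A)={}, hence cl(A)={7,2,6,3,1,4,5}
Orbit (k=closure, c=complement):
  1. A     = {7,2,6,4}
  2. kA    = {7,2,6,3,1,4,5}
  3. cA    = {3,1,5}
  4. ckA   = {}
  5. kcA   = {6,3,1,5}
  6. ckcA  = {7,2,4}
  7. kckcA = {7,2,1,4,5}
  8. ckckcA = {6,3}
  9. kckckcA = {6,3,1}
  10. ckckckcA = {7,2,4,5}
(closed under both — stop)

10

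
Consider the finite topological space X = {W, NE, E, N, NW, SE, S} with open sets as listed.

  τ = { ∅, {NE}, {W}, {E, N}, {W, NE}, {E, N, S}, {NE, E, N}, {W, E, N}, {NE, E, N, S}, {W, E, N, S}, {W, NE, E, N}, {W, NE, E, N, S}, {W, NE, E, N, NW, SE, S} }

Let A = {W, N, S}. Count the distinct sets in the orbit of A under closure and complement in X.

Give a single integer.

10

X∖A={NE, E, NW, SE}, int(X∖A)={NE}, hence cl(A)={W, E, N, NW, SE, S}
Orbit (k=closure, c=complement):
  1. A     = {W, N, S}
  2. kA    = {W, E, N, NW, SE, S}
  3. cA    = {NE, E, NW, SE}
  4. ckA   = {NE}
  5. kcA   = {NE, E, N, NW, SE, S}
  6. kckA  = {NE, NW, SE}
  7. ckcA  = {W}
  8. ckckA = {W, E, N, S}
  9. kckcA = {W, NW, SE}
  10. ckckcA = {NE, E, N, S}
(closed under both — stop)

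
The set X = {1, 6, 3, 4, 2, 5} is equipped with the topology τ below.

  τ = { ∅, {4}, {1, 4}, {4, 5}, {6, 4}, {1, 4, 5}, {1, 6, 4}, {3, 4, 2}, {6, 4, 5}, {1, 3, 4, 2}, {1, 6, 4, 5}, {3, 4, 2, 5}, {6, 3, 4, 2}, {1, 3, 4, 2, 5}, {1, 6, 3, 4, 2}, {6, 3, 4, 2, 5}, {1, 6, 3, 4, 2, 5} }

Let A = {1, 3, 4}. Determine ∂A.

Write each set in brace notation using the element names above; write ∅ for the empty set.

open subsets of A: ∅, {4}, {1, 4}; so int(A) = {1, 4}
closure: X∖int(X∖A) = X∖∅ = {1, 6, 3, 4, 2, 5}
∂A = {1, 6, 3, 4, 2, 5} minus {1, 4} = {6, 3, 2, 5}

{6, 3, 2, 5}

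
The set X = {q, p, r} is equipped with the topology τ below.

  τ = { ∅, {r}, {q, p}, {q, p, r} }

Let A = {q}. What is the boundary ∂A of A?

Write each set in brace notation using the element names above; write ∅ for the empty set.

interior: largest open inside A is ∅ (from ∅)
cl via duality: int({p, r}) = {r}, so X∖{r} = {q, p}
cl∖int = {q, p}

{q, p}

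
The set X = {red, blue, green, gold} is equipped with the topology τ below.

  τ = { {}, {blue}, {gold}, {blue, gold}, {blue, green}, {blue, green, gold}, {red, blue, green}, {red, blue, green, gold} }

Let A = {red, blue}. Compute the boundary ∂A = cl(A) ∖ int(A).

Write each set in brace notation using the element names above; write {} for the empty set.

interior: largest open inside A is {blue} (from {}, {blue})
cl via duality: int({green, gold}) = {gold}, so X∖{gold} = {red, blue, green}
cl∖int = {red, green}

{red, green}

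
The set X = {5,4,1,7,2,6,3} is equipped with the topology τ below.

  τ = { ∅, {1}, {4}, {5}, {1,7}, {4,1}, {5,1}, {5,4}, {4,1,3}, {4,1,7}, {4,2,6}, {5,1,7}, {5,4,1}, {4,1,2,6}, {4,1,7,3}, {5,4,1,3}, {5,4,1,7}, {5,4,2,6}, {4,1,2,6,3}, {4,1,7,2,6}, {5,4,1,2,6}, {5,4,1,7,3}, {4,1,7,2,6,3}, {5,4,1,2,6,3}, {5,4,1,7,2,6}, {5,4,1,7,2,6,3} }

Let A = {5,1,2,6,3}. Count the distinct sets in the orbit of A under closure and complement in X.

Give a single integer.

10

cl via duality: int({4,7}) = {4}, so X∖{4} = {5,1,7,2,6,3}
Write k for closure, c for complement:
  1. A     = {5,1,2,6,3}
  2. kA    = {5,1,7,2,6,3}
  3. cA    = {4,7}
  4. ckA   = {4}
  5. kcA   = {4,7,2,6,3}
  6. kckA  = {4,2,6,3}
  7. ckcA  = {5,1}
  8. ckckA = {5,1,7}
  9. kckcA = {5,1,7,3}
  10. ckckcA = {4,2,6}
applying k or c yields no new set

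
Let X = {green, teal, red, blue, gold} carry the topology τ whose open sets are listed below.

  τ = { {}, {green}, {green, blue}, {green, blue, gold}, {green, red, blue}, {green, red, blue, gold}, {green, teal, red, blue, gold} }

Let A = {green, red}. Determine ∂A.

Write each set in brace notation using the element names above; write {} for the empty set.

open subsets of A: {}, {green}; so int(A) = {green}
closure: X∖int(X∖A) = X∖{} = {green, teal, red, blue, gold}
∂A = {green, teal, red, blue, gold} minus {green} = {teal, red, blue, gold}

{teal, red, blue, gold}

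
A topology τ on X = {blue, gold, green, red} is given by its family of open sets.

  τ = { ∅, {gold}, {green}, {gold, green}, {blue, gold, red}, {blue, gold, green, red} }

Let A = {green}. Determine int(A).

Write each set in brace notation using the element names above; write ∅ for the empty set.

interior: largest open inside A is {green} (from ∅, {green})

{green}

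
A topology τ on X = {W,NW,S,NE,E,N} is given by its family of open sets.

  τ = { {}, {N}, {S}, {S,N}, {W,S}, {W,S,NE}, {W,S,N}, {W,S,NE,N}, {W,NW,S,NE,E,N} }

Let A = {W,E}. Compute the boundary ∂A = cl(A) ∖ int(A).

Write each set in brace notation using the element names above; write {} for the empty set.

open subsets of A: {}; so int(A) = {}
closure: X∖int(X∖A) = X∖{S,N} = {W,NW,NE,E}
∂A = {W,NW,NE,E} minus {} = {W,NW,NE,E}

{W,NW,NE,E}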